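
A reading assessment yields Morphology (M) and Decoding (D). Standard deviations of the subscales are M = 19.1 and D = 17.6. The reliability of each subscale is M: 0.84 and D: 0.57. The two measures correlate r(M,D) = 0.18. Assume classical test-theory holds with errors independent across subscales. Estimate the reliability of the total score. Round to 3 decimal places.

0.759

Var(M+D) = 19.1² + 17.6² + 2·[19.1·17.6·0.18] = 674.57 + 121.018 = 795.588.
Under uncorrelated errors the observed covariances equal the true-score covariances, so only the own-variance terms attenuate.
True-score variance = [19.1²·0.84 + 17.6²·0.57] + 121.018 = 483.004 + 121.018 = 604.021.
Reliability = 604.021 / 795.588 = 0.759.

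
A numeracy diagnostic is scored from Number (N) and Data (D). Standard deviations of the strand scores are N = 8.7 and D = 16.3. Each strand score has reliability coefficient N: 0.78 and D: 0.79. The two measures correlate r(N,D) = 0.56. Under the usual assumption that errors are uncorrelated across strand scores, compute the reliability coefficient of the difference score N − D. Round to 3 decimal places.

Var(N−D) = 8.7² + 16.3² − 2·8.7·16.3·0.56 = 341.38 − 158.827 = 182.553.
Under uncorrelated errors the observed covariances equal the true-score covariances, so only the own-variance terms attenuate.
True-score variance = [8.7²·0.78 + 16.3²·0.79] − 158.827 = 268.933 − 158.827 = 110.106.
Reliability = 110.106 / 182.553 = 0.603.

0.603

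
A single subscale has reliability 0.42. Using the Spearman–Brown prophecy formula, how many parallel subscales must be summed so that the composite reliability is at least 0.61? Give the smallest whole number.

k ≥ ρ*(1−ρ₁)/(ρ₁(1−ρ*)) = 0.61·0.58 / (0.42·0.39) = 2.160.
Smallest integer k = 3.

3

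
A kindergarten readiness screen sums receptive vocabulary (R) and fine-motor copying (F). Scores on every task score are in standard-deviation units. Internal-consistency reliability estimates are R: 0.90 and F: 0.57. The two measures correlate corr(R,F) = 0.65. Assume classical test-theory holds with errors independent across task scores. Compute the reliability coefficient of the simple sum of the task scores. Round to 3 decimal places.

0.839

Var(R+F) = 2 + 2·[0.65] = 2 + 1.3 = 3.3.
Because errors are independent across components, Cov(Tᵢ,Tⱼ) = Cov(Xᵢ,Xⱼ); the off-diagonal part of the true-score variance is the same as above.
True-score variance = [0.90 + 0.57] + 1.3 = 1.47 + 1.3 = 2.77.
Reliability = 2.77 / 3.3 = 0.839.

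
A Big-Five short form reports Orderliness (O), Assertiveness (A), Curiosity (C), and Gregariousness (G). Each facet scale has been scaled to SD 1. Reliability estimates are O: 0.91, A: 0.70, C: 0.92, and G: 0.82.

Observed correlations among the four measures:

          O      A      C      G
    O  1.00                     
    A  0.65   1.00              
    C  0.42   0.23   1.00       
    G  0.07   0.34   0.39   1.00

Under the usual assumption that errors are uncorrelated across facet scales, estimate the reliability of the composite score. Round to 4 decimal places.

Var(O+A+C+G) = 4 + 2·[0.65 + 0.42 + 0.07 + 0.23 + 0.34 + 0.39] = 4 + 4.2 = 8.2.
Under uncorrelated errors the observed covariances equal the true-score covariances, so only the own-variance terms attenuate.
True-score variance = [0.91 + 0.70 + 0.92 + 0.82] + 4.2 = 3.35 + 4.2 = 7.55.
Reliability = 7.55 / 8.2 = 0.9207.

0.9207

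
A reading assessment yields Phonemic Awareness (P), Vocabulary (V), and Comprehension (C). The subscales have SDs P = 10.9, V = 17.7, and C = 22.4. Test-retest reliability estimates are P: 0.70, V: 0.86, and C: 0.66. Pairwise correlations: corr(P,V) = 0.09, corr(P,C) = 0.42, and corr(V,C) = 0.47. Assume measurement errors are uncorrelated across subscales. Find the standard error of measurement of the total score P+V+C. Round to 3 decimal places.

Var(total) = 933.86 + 612.513 = 1546.37.
True-score variance = 683.758 + 612.513 = 1296.27, so reliability = 0.8383.
Error variance = 1546.37 − 1296.27 = 250.102; SEM = √250.102 = 15.815.

15.815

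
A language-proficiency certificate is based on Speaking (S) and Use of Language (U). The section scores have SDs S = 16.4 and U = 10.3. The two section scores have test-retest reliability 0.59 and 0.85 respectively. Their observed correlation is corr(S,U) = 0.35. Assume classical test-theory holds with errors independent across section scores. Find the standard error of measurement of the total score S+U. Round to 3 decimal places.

11.233

Var(total) = 375.05 + 118.244 = 493.294.
True-score variance = 248.863 + 118.244 = 367.107, so reliability = 0.7442.
Error variance = 493.294 − 367.107 = 126.187; SEM = √126.187 = 11.233.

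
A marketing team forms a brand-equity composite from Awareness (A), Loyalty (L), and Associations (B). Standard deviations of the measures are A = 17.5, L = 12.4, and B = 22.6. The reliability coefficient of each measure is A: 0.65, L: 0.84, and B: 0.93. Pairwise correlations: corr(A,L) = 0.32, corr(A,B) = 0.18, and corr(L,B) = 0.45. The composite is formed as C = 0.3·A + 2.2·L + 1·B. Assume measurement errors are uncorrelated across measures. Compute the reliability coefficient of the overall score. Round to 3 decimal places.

Var(C) = 0.3²·17.5² + 2.2²·12.4² + 22.6² + 2·[0.66·17.5·12.4·0.32 + 0.3·17.5·22.6·0.18 + 2.2·12.4·22.6·0.45] = 1282.52 + 689.25 = 1971.77.
Under uncorrelated errors the observed covariances equal the true-score covariances, so only the own-variance terms attenuate.
True-score variance = [0.3²·17.5²·0.65 + 2.2²·12.4²·0.84 + 22.6²·0.93] + 689.25 = 1118.05 + 689.25 = 1807.3.
Reliability = 1807.3 / 1971.77 = 0.917.

0.917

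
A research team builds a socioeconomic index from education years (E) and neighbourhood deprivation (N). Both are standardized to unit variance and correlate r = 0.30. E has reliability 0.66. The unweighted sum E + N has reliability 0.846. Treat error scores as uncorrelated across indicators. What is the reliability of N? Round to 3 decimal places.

Var(E+N) = 2 + 2·0.30 = 2.600.
True-score variance = ρ_E + ρ_N + 2·0.30, so 0.846 = (0.66 + ρ_N + 0.60) / 2.600.
ρ_N = 0.846·2.600 − 0.66 − 0.60 = 0.940.

0.940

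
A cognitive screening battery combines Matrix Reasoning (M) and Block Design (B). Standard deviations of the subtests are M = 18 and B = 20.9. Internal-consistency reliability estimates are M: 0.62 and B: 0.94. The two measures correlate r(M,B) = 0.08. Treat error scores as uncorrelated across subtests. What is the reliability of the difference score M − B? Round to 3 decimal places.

0.787

Var(M−B) = 18² + 20.9² − 2·18·20.9·0.08 = 760.81 − 60.192 = 700.618.
Under uncorrelated errors the observed covariances equal the true-score covariances, so only the own-variance terms attenuate.
True-score variance = [18²·0.62 + 20.9²·0.94] − 60.192 = 611.481 − 60.192 = 551.289.
Reliability = 551.289 / 700.618 = 0.787.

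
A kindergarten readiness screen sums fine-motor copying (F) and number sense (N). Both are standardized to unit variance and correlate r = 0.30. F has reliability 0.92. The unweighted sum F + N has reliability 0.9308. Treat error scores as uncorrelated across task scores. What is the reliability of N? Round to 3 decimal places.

Var(F+N) = 2 + 2·0.30 = 2.600.
True-score variance = ρ_F + ρ_N + 2·0.30, so 0.9308 = (0.92 + ρ_N + 0.60) / 2.600.
ρ_N = 0.9308·2.600 − 0.92 − 0.60 = 0.900.

0.900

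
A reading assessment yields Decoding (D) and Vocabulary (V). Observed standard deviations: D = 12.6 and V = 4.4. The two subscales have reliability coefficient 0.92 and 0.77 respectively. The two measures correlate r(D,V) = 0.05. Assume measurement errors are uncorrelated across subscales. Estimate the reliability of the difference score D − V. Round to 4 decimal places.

0.9006

Var(D−V) = 12.6² + 4.4² − 2·12.6·4.4·0.05 = 178.12 − 5.544 = 172.576.
Because errors are independent across components, Cov(Tᵢ,Tⱼ) = Cov(Xᵢ,Xⱼ); the off-diagonal part of the true-score variance is the same as above.
True-score variance = [12.6²·0.92 + 4.4²·0.77] − 5.544 = 160.966 − 5.544 = 155.422.
Reliability = 155.422 / 172.576 = 0.9006.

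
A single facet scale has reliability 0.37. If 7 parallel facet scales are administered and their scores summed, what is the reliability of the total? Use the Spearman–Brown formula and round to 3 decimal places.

0.804

ρ_k = kρ / (1 + (k−1)ρ) = 7·0.37 / (1 + 6·0.37) = 2.590 / 3.220 = 0.804.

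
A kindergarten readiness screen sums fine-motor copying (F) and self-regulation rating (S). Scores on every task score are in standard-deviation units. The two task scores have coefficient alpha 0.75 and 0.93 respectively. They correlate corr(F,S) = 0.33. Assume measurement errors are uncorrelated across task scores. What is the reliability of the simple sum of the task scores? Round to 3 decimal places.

Var(F+S) = 2 + 2·[0.33] = 2 + 0.66 = 2.66.
Because errors are independent across components, Cov(Tᵢ,Tⱼ) = Cov(Xᵢ,Xⱼ); the off-diagonal part of the true-score variance is the same as above.
True-score variance = [0.75 + 0.93] + 0.66 = 1.68 + 0.66 = 2.34.
Reliability = 2.34 / 2.66 = 0.880.

0.880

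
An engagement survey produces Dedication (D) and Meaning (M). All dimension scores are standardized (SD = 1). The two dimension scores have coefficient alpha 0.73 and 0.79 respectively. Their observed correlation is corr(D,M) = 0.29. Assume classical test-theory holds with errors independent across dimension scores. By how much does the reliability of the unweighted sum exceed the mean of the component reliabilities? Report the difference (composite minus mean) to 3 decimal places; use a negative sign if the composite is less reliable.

0.054

Var(sum) = 2 + 0.58 = 2.58; true-score variance = 1.52 + 0.58 = 2.1; composite reliability = 0.8140.
Mean component reliability = 0.7600.
Difference = 0.8140 − 0.7600 = 0.054.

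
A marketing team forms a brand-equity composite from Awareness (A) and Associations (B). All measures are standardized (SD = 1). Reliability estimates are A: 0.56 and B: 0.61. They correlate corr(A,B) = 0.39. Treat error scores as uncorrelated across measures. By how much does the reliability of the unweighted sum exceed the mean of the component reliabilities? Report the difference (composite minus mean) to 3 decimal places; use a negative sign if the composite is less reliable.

Var(sum) = 2 + 0.78 = 2.78; true-score variance = 1.17 + 0.78 = 1.95; composite reliability = 0.7014.
Mean component reliability = 0.5850.
Difference = 0.7014 − 0.5850 = 0.116.

0.116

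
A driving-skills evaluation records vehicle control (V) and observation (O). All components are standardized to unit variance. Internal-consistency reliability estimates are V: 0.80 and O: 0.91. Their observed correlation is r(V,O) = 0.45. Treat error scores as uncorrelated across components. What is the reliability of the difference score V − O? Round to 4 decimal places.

0.7364

Var(V−O) = 1 + 1 − 2·0.45 = 2 − 0.9 = 1.1.
With uncorrelated errors the cross-covariances are all true-score covariance, so they carry over unchanged; only the diagonal terms shrink to ρᵢσᵢ².
True-score variance = [0.80 + 0.91] − 0.9 = 1.71 − 0.9 = 0.81.
Reliability = 0.81 / 1.1 = 0.7364.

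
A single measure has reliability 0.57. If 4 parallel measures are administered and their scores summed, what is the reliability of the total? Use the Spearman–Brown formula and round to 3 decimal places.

0.841

ρ_k = kρ / (1 + (k−1)ρ) = 4·0.57 / (1 + 3·0.57) = 2.280 / 2.710 = 0.841.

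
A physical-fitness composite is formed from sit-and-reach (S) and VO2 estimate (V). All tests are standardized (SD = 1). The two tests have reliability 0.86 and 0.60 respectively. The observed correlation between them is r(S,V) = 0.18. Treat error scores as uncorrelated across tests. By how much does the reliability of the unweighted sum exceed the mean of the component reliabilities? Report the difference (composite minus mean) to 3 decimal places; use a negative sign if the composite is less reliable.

Var(sum) = 2 + 0.36 = 2.36; true-score variance = 1.46 + 0.36 = 1.82; composite reliability = 0.7712.
Mean component reliability = 0.7300.
Difference = 0.7712 − 0.7300 = 0.041.

0.041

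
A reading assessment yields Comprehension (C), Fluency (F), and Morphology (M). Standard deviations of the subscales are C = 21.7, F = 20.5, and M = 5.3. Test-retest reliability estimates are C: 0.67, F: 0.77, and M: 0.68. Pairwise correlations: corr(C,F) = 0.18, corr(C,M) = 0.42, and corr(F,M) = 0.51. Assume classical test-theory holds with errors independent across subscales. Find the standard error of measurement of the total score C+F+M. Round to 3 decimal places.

Var(total) = 919.23 + 367.577 = 1286.81.
True-score variance = 658.19 + 367.577 = 1025.77, so reliability = 0.7971.
Error variance = 1286.81 − 1025.77 = 261.04; SEM = √261.04 = 16.157.

16.157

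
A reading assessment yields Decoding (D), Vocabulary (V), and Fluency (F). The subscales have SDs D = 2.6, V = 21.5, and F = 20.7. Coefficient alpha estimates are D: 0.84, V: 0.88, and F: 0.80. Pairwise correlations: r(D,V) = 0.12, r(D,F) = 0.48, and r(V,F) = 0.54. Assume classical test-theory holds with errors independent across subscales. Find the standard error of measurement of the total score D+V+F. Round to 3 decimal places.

11.927

Var(total) = 897.5 + 545.737 = 1443.24.
True-score variance = 755.25 + 545.737 = 1300.99, so reliability = 0.9014.
Error variance = 1443.24 − 1300.99 = 142.25; SEM = √142.25 = 11.927.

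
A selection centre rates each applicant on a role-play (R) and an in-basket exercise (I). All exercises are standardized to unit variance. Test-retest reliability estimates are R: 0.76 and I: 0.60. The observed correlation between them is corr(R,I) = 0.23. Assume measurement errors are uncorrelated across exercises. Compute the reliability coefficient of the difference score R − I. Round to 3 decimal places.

Var(R−I) = 1 + 1 − 2·0.23 = 2 − 0.46 = 1.54.
Because errors are independent across components, Cov(Tᵢ,Tⱼ) = Cov(Xᵢ,Xⱼ); the off-diagonal part of the true-score variance is the same as above.
True-score variance = [0.76 + 0.60] − 0.46 = 1.36 − 0.46 = 0.9.
Reliability = 0.9 / 1.54 = 0.584.

0.584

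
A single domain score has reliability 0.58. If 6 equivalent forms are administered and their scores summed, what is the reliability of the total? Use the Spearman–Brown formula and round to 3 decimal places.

ρ_k = kρ / (1 + (k−1)ρ) = 6·0.58 / (1 + 5·0.58) = 3.480 / 3.900 = 0.892.

0.892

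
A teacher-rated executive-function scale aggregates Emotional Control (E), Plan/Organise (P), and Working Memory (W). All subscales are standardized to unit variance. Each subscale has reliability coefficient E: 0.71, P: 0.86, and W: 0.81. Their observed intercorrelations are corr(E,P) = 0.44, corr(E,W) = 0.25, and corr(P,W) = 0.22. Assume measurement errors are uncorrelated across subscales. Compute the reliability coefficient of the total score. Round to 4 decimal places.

0.8714

Var(E+P+W) = 3 + 2·[0.44 + 0.25 + 0.22] = 3 + 1.82 = 4.82.
Because errors are independent across components, Cov(Tᵢ,Tⱼ) = Cov(Xᵢ,Xⱼ); the off-diagonal part of the true-score variance is the same as above.
True-score variance = [0.71 + 0.86 + 0.81] + 1.82 = 2.38 + 1.82 = 4.2.
Reliability = 4.2 / 4.82 = 0.8714.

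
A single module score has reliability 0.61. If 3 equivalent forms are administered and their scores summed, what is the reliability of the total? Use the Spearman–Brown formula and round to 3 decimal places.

ρ_k = kρ / (1 + (k−1)ρ) = 3·0.61 / (1 + 2·0.61) = 1.830 / 2.220 = 0.824.

0.824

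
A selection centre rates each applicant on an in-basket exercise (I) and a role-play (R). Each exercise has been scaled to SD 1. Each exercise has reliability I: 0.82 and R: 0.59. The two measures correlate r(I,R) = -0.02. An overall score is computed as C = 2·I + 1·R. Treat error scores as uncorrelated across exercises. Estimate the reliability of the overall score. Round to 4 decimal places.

0.7703

Var(C) = 2² + 1 + 2·[2·(-0.02)] = 5 − 0.08 = 4.92.
Under uncorrelated errors the observed covariances equal the true-score covariances, so only the own-variance terms attenuate.
True-score variance = [2²·0.82 + 0.59] − 0.08 = 3.87 − 0.08 = 3.79.
Reliability = 3.79 / 4.92 = 0.7703.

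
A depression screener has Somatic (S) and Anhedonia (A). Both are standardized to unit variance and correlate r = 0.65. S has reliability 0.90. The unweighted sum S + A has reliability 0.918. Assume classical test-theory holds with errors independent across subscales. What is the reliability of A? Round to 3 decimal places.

0.829

Var(S+A) = 2 + 2·0.65 = 3.300.
True-score variance = ρ_S + ρ_A + 2·0.65, so 0.918 = (0.90 + ρ_A + 1.30) / 3.300.
ρ_A = 0.918·3.300 − 0.90 − 1.30 = 0.829.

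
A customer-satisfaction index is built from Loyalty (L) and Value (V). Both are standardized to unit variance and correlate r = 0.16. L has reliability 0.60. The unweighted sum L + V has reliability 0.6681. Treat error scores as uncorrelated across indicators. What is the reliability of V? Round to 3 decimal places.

Var(L+V) = 2 + 2·0.16 = 2.320.
True-score variance = ρ_L + ρ_V + 2·0.16, so 0.6681 = (0.60 + ρ_V + 0.32) / 2.320.
ρ_V = 0.6681·2.320 − 0.60 − 0.32 = 0.630.

0.630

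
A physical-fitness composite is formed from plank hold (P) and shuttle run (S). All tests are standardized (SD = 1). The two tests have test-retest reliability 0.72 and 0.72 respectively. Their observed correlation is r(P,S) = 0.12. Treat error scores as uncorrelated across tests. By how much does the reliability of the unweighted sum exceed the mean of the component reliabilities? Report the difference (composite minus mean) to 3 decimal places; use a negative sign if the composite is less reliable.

0.030

Var(sum) = 2 + 0.24 = 2.24; true-score variance = 1.44 + 0.24 = 1.68; composite reliability = 0.7500.
Mean component reliability = 0.7200.
Difference = 0.7500 − 0.7200 = 0.030.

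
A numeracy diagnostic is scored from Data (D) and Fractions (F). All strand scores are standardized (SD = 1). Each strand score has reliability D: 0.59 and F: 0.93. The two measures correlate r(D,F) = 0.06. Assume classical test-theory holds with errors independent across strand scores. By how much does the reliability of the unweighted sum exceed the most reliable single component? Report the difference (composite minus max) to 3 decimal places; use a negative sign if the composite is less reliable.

-0.156

Var(sum) = 2 + 0.12 = 2.12; true-score variance = 1.52 + 0.12 = 1.64; composite reliability = 0.7736.
Max component reliability = 0.9300.
Difference = 0.7736 − 0.9300 = -0.156.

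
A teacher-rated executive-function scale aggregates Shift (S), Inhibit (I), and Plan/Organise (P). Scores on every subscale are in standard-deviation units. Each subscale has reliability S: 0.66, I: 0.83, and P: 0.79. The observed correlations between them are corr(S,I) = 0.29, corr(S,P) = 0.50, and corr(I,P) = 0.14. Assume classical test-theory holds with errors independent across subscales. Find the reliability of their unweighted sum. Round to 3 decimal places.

0.852

Var(S+I+P) = 3 + 2·[0.29 + 0.50 + 0.14] = 3 + 1.86 = 4.86.
Because errors are independent across components, Cov(Tᵢ,Tⱼ) = Cov(Xᵢ,Xⱼ); the off-diagonal part of the true-score variance is the same as above.
True-score variance = [0.66 + 0.83 + 0.79] + 1.86 = 2.28 + 1.86 = 4.14.
Reliability = 4.14 / 4.86 = 0.852.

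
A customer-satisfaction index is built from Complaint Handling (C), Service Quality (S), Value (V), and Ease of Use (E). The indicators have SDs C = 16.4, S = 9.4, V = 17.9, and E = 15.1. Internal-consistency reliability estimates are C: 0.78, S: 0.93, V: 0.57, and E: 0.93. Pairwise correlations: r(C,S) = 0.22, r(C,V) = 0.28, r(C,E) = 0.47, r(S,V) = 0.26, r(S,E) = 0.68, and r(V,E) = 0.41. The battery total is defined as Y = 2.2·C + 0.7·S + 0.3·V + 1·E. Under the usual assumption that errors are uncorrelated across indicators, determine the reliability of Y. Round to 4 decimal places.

Var(Y) = 2.2²·16.4² + 0.7²·9.4² + 0.3²·17.9² + 15.1² + 2·[1.54·16.4·9.4·0.22 + 0.66·16.4·17.9·0.28 + 2.2·16.4·15.1·0.47 + 0.21·9.4·17.9·0.26 + 0.7·9.4·15.1·0.68 + 0.3·17.9·15.1·0.41] = 1601.91 + 945.07 = 2546.98.
Because errors are independent across components, Cov(Tᵢ,Tⱼ) = Cov(Xᵢ,Xⱼ); the off-diagonal part of the true-score variance is the same as above.
True-score variance = [2.2²·16.4²·0.78 + 0.7²·9.4²·0.93 + 0.3²·17.9²·0.57 + 15.1²·0.93] + 945.07 = 1284.13 + 945.07 = 2229.2.
Reliability = 2229.2 / 2546.98 = 0.8752.

0.8752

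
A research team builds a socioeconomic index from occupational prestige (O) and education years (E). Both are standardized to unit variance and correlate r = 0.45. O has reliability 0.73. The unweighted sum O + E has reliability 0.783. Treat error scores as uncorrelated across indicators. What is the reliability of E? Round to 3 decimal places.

0.641

Var(O+E) = 2 + 2·0.45 = 2.900.
True-score variance = ρ_O + ρ_E + 2·0.45, so 0.783 = (0.73 + ρ_E + 0.90) / 2.900.
ρ_E = 0.783·2.900 − 0.73 − 0.90 = 0.641.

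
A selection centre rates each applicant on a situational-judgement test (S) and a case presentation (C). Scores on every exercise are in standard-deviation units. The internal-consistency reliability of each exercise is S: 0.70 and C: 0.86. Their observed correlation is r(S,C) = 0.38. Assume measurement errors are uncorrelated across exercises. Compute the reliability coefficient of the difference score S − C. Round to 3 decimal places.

0.645

Var(S−C) = 1 + 1 − 2·0.38 = 2 − 0.76 = 1.24.
Because errors are independent across components, Cov(Tᵢ,Tⱼ) = Cov(Xᵢ,Xⱼ); the off-diagonal part of the true-score variance is the same as above.
True-score variance = [0.70 + 0.86] − 0.76 = 1.56 − 0.76 = 0.8.
Reliability = 0.8 / 1.24 = 0.645.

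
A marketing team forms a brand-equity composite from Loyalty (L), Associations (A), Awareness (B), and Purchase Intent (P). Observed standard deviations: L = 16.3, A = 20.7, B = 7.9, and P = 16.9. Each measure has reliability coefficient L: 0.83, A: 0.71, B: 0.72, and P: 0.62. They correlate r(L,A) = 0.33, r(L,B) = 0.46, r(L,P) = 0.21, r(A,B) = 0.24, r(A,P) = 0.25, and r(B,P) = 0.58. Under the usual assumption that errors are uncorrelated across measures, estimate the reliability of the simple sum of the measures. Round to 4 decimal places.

0.8451

Var(L+A+B+P) = 16.3² + 20.7² + 7.9² + 16.9² + 2·[16.3·20.7·0.33 + 16.3·7.9·0.46 + 16.3·16.9·0.21 + 20.7·7.9·0.24 + 20.7·16.9·0.25 + 7.9·16.9·0.58] = 1042.2 + 865.137 = 1907.34.
Because errors are independent across components, Cov(Tᵢ,Tⱼ) = Cov(Xᵢ,Xⱼ); the off-diagonal part of the true-score variance is the same as above.
True-score variance = [16.3²·0.83 + 20.7²·0.71 + 7.9²·0.72 + 16.9²·0.62] + 865.137 = 746.764 + 865.137 = 1611.9.
Reliability = 1611.9 / 1907.34 = 0.8451.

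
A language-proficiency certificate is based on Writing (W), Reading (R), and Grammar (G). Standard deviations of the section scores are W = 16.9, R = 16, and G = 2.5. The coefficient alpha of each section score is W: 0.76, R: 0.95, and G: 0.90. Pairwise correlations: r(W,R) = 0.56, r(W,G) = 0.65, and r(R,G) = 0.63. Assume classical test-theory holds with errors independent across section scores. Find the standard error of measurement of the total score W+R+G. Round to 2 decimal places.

Var(total) = 547.86 + 408.173 = 956.033.
True-score variance = 465.889 + 408.173 = 874.062, so reliability = 0.9143.
Error variance = 956.033 − 874.062 = 81.9714; SEM = √81.9714 = 9.05.

9.05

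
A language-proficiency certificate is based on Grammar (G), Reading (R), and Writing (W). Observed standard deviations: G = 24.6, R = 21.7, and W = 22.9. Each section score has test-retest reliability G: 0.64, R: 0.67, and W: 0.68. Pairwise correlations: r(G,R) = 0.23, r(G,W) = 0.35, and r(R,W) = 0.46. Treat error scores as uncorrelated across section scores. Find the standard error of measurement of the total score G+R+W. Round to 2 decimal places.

23.26

Var(total) = 1600.46 + 1097.07 = 2697.53.
True-score variance = 1059.4 + 1097.07 = 2156.47, so reliability = 0.7994.
Error variance = 2697.53 − 2156.47 = 541.062; SEM = √541.062 = 23.26.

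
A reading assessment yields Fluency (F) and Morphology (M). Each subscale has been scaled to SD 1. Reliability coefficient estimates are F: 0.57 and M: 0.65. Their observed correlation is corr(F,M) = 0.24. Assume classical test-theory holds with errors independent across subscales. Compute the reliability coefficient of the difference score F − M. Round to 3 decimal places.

0.487

Var(F−M) = 1 + 1 − 2·0.24 = 2 − 0.48 = 1.52.
Because errors are independent across components, Cov(Tᵢ,Tⱼ) = Cov(Xᵢ,Xⱼ); the off-diagonal part of the true-score variance is the same as above.
True-score variance = [0.57 + 0.65] − 0.48 = 1.22 − 0.48 = 0.74.
Reliability = 0.74 / 1.52 = 0.487.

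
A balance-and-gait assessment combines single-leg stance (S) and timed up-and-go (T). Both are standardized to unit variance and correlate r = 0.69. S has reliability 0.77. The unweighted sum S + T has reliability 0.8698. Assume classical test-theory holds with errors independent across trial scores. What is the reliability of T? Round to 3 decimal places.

0.790

Var(S+T) = 2 + 2·0.69 = 3.380.
True-score variance = ρ_S + ρ_T + 2·0.69, so 0.8698 = (0.77 + ρ_T + 1.38) / 3.380.
ρ_T = 0.8698·3.380 − 0.77 − 1.38 = 0.790.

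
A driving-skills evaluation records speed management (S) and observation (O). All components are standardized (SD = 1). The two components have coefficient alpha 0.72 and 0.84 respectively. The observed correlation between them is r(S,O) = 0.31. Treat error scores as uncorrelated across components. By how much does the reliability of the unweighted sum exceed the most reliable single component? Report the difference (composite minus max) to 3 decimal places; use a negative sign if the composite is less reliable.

Var(sum) = 2 + 0.62 = 2.62; true-score variance = 1.56 + 0.62 = 2.18; composite reliability = 0.8321.
Max component reliability = 0.8400.
Difference = 0.8321 − 0.8400 = -0.008.

-0.008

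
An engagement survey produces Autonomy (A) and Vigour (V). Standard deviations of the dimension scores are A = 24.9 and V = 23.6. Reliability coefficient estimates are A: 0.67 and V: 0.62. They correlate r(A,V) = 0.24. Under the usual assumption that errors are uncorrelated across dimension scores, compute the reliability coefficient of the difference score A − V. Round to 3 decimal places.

0.535

Var(A−V) = 24.9² + 23.6² − 2·24.9·23.6·0.24 = 1176.97 − 282.067 = 894.903.
Under uncorrelated errors the observed covariances equal the true-score covariances, so only the own-variance terms attenuate.
True-score variance = [24.9²·0.67 + 23.6²·0.62] − 282.067 = 760.722 − 282.067 = 478.655.
Reliability = 478.655 / 894.903 = 0.535.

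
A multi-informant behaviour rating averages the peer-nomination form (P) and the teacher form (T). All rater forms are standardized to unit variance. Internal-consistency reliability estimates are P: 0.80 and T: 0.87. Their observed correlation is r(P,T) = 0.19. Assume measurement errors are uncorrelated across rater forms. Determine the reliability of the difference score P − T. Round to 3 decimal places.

0.796

Var(P−T) = 1 + 1 − 2·0.19 = 2 − 0.38 = 1.62.
With uncorrelated errors the cross-covariances are all true-score covariance, so they carry over unchanged; only the diagonal terms shrink to ρᵢσᵢ².
True-score variance = [0.80 + 0.87] − 0.38 = 1.67 − 0.38 = 1.29.
Reliability = 1.29 / 1.62 = 0.796.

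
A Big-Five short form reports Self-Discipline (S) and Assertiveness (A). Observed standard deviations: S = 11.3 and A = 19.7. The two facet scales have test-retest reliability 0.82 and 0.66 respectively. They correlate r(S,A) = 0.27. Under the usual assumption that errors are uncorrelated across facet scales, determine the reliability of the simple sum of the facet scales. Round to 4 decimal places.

Var(S+A) = 11.3² + 19.7² + 2·[11.3·19.7·0.27] = 515.78 + 120.209 = 635.989.
Because errors are independent across components, Cov(Tᵢ,Tⱼ) = Cov(Xᵢ,Xⱼ); the off-diagonal part of the true-score variance is the same as above.
True-score variance = [11.3²·0.82 + 19.7²·0.66] + 120.209 = 360.845 + 120.209 = 481.055.
Reliability = 481.055 / 635.989 = 0.7564.

0.7564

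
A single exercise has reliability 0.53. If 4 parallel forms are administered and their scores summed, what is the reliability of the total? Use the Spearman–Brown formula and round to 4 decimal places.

0.8185

ρ_k = kρ / (1 + (k−1)ρ) = 4·0.53 / (1 + 3·0.53) = 2.120 / 2.590 = 0.8185.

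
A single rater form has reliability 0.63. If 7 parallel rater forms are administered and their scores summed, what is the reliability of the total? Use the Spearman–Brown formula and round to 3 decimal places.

ρ_k = kρ / (1 + (k−1)ρ) = 7·0.63 / (1 + 6·0.63) = 4.410 / 4.780 = 0.923.

0.923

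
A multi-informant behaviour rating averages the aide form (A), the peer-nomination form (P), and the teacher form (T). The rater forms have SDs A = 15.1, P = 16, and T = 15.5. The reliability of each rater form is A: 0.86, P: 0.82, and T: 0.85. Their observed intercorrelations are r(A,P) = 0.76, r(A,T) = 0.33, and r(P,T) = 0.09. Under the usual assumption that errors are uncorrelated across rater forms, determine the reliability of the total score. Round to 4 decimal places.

0.9116

Var(A+P+T) = 15.1² + 16² + 15.5² + 2·[15.1·16·0.76 + 15.1·15.5·0.33 + 16·15.5·0.09] = 724.26 + 566.345 = 1290.61.
Under uncorrelated errors the observed covariances equal the true-score covariances, so only the own-variance terms attenuate.
True-score variance = [15.1²·0.86 + 16²·0.82 + 15.5²·0.85] + 566.345 = 610.221 + 566.345 = 1176.57.
Reliability = 1176.57 / 1290.61 = 0.9116.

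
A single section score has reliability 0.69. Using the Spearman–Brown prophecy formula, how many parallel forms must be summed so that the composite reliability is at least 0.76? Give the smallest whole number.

2

k ≥ ρ*(1−ρ₁)/(ρ₁(1−ρ*)) = 0.76·0.31 / (0.69·0.24) = 1.423.
Smallest integer k = 2.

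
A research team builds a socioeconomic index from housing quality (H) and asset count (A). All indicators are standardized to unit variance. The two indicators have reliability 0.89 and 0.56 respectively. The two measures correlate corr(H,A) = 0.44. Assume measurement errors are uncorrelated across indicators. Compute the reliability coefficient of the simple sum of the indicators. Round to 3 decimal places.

0.809

Var(H+A) = 2 + 2·[0.44] = 2 + 0.88 = 2.88.
Under uncorrelated errors the observed covariances equal the true-score covariances, so only the own-variance terms attenuate.
True-score variance = [0.89 + 0.56] + 0.88 = 1.45 + 0.88 = 2.33.
Reliability = 2.33 / 2.88 = 0.809.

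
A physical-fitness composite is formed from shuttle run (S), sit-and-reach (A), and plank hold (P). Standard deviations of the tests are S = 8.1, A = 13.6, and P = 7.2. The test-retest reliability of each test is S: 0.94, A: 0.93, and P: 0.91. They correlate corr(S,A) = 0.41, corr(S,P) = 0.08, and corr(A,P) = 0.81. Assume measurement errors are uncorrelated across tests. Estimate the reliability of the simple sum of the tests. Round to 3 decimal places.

Var(S+A+P) = 8.1² + 13.6² + 7.2² + 2·[8.1·13.6·0.41 + 8.1·7.2·0.08 + 13.6·7.2·0.81] = 302.41 + 258.293 = 560.703.
Because errors are independent across components, Cov(Tᵢ,Tⱼ) = Cov(Xᵢ,Xⱼ); the off-diagonal part of the true-score variance is the same as above.
True-score variance = [8.1²·0.94 + 13.6²·0.93 + 7.2²·0.91] + 258.293 = 280.861 + 258.293 = 539.153.
Reliability = 539.153 / 560.703 = 0.962.

0.962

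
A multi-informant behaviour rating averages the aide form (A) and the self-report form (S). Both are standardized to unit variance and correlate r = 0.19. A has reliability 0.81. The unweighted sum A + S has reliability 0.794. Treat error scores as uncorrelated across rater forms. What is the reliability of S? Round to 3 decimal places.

Var(A+S) = 2 + 2·0.19 = 2.380.
True-score variance = ρ_A + ρ_S + 2·0.19, so 0.794 = (0.81 + ρ_S + 0.38) / 2.380.
ρ_S = 0.794·2.380 − 0.81 − 0.38 = 0.700.

0.700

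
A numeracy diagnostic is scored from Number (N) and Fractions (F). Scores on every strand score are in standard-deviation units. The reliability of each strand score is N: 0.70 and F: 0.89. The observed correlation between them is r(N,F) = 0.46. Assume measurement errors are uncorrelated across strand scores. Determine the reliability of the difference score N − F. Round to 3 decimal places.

Var(N−F) = 1 + 1 − 2·0.46 = 2 − 0.92 = 1.08.
Under uncorrelated errors the observed covariances equal the true-score covariances, so only the own-variance terms attenuate.
True-score variance = [0.70 + 0.89] − 0.92 = 1.59 − 0.92 = 0.67.
Reliability = 0.67 / 1.08 = 0.620.

0.620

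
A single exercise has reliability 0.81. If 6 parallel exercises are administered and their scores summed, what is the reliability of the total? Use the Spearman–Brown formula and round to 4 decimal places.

ρ_k = kρ / (1 + (k−1)ρ) = 6·0.81 / (1 + 5·0.81) = 4.860 / 5.050 = 0.9624.

0.9624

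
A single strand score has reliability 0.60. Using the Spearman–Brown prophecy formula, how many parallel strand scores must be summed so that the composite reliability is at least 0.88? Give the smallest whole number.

k ≥ ρ*(1−ρ₁)/(ρ₁(1−ρ*)) = 0.88·0.40 / (0.60·0.12) = 4.889.
Smallest integer k = 5.

5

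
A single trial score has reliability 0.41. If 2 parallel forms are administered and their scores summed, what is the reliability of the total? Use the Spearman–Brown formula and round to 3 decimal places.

ρ_k = kρ / (1 + (k−1)ρ) = 2·0.41 / (1 + 1·0.41) = 0.820 / 1.410 = 0.582.

0.582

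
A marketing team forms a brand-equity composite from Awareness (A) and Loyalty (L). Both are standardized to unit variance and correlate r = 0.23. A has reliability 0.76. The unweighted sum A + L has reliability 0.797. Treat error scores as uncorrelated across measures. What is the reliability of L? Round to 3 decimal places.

Var(A+L) = 2 + 2·0.23 = 2.460.
True-score variance = ρ_A + ρ_L + 2·0.23, so 0.797 = (0.76 + ρ_L + 0.46) / 2.460.
ρ_L = 0.797·2.460 − 0.76 − 0.46 = 0.741.

0.741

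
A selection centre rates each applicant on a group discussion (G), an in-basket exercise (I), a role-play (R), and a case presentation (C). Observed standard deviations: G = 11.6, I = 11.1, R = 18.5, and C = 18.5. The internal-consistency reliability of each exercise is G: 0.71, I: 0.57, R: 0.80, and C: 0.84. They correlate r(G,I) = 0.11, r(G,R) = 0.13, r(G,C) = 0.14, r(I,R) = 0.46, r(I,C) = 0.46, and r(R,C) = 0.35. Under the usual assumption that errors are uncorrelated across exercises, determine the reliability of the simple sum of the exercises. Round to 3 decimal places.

Var(G+I+R+C) = 11.6² + 11.1² + 18.5² + 18.5² + 2·[11.6·11.1·0.11 + 11.6·18.5·0.13 + 11.6·18.5·0.14 + 11.1·18.5·0.46 + 11.1·18.5·0.46 + 18.5·18.5·0.35] = 942.27 + 761.63 = 1703.9.
With uncorrelated errors the cross-covariances are all true-score covariance, so they carry over unchanged; only the diagonal terms shrink to ρᵢσᵢ².
True-score variance = [11.6²·0.71 + 11.1²·0.57 + 18.5²·0.80 + 18.5²·0.84] + 761.63 = 727.057 + 761.63 = 1488.69.
Reliability = 1488.69 / 1703.9 = 0.874.

0.874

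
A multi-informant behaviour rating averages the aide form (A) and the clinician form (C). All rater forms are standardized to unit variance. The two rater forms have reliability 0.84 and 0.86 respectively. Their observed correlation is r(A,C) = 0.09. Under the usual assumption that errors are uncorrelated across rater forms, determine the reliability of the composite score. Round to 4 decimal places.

0.8624

Var(A+C) = 2 + 2·[0.09] = 2 + 0.18 = 2.18.
Under uncorrelated errors the observed covariances equal the true-score covariances, so only the own-variance terms attenuate.
True-score variance = [0.84 + 0.86] + 0.18 = 1.7 + 0.18 = 1.88.
Reliability = 1.88 / 2.18 = 0.8624.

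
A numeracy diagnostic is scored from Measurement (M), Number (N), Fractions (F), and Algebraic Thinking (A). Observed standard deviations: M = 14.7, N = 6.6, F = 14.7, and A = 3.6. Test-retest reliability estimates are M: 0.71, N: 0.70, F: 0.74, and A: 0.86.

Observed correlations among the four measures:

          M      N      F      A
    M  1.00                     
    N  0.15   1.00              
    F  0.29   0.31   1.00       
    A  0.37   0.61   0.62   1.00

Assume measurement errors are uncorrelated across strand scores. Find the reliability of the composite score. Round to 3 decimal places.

0.840

Var(M+N+F+A) = 14.7² + 6.6² + 14.7² + 3.6² + 2·[14.7·6.6·0.15 + 14.7·14.7·0.29 + 14.7·3.6·0.37 + 6.6·14.7·0.31 + 6.6·3.6·0.61 + 14.7·3.6·0.62] = 488.7 + 348.359 = 837.059.
Because errors are independent across components, Cov(Tᵢ,Tⱼ) = Cov(Xᵢ,Xⱼ); the off-diagonal part of the true-score variance is the same as above.
True-score variance = [14.7²·0.71 + 6.6²·0.70 + 14.7²·0.74 + 3.6²·0.86] + 348.359 = 354.968 + 348.359 = 703.327.
Reliability = 703.327 / 837.059 = 0.840.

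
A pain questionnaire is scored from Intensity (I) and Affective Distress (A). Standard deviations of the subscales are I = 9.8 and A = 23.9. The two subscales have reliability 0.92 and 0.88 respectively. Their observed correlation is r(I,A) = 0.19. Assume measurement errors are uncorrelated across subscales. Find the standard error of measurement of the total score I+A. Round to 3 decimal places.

8.731

Var(total) = 667.25 + 89.0036 = 756.254.
True-score variance = 591.022 + 89.0036 = 680.025, so reliability = 0.8992.
Error variance = 756.254 − 680.025 = 76.2284; SEM = √76.2284 = 8.731.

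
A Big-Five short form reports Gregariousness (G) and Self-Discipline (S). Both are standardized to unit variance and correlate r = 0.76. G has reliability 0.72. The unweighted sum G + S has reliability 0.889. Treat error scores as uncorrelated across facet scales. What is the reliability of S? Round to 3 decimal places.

0.889

Var(G+S) = 2 + 2·0.76 = 3.520.
True-score variance = ρ_G + ρ_S + 2·0.76, so 0.889 = (0.72 + ρ_S + 1.52) / 3.520.
ρ_S = 0.889·3.520 − 0.72 − 1.52 = 0.889.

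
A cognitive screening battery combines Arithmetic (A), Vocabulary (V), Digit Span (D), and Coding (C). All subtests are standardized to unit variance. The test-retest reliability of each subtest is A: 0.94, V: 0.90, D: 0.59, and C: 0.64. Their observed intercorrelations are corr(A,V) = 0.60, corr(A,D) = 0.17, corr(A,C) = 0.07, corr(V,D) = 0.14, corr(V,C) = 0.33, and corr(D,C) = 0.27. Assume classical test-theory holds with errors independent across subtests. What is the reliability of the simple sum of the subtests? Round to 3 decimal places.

0.870

Var(A+V+D+C) = 4 + 2·[0.60 + 0.17 + 0.07 + 0.14 + 0.33 + 0.27] = 4 + 3.16 = 7.16.
With uncorrelated errors the cross-covariances are all true-score covariance, so they carry over unchanged; only the diagonal terms shrink to ρᵢσᵢ².
True-score variance = [0.94 + 0.90 + 0.59 + 0.64] + 3.16 = 3.07 + 3.16 = 6.23.
Reliability = 6.23 / 7.16 = 0.870.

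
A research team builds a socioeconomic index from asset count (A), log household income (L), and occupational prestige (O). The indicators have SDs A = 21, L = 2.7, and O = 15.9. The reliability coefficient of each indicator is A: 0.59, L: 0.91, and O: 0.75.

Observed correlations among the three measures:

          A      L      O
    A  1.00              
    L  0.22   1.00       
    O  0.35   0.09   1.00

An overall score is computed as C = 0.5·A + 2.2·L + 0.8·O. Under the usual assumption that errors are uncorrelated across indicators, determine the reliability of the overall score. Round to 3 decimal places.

Var(C) = 0.5²·21² + 2.2²·2.7² + 0.8²·15.9² + 2·[1.1·21·2.7·0.22 + 0.4·21·15.9·0.35 + 1.76·2.7·15.9·0.09] = 307.332 + 134.535 = 441.867.
Under uncorrelated errors the observed covariances equal the true-score covariances, so only the own-variance terms attenuate.
True-score variance = [0.5²·21²·0.59 + 2.2²·2.7²·0.91 + 0.8²·15.9²·0.75] + 134.535 = 218.504 + 134.535 = 353.039.
Reliability = 353.039 / 441.867 = 0.799.

0.799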